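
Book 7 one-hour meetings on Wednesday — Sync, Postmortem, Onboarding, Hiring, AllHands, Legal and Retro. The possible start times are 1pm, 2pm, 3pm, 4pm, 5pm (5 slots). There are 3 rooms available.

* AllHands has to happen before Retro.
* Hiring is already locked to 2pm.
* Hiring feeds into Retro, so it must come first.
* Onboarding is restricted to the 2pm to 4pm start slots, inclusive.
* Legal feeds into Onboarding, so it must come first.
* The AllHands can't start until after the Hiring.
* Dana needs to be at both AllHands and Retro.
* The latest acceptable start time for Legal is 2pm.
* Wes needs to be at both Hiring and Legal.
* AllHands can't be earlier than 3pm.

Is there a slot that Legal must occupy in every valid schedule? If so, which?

1pm

Legal's window is 1pm–2pm.
Hiring is fixed at 2pm, and Legal can't share a slot with Hiring.
So Legal must be 1pm.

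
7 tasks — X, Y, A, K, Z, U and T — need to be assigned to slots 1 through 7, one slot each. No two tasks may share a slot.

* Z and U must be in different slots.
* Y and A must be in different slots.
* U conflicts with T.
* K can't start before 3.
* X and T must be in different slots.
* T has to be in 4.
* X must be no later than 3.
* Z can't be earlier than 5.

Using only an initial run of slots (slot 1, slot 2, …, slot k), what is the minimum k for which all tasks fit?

With at most 1 per slot and 7 tasks, at least 7 slots are needed.
Z can't be placed before 5, so the schedule must run through at least slot 5.
7 works (last occupied slot: 7): for example A in 6; T in 4; U in 7; X in 1; K in 3; Y in 2; Z in 5.

7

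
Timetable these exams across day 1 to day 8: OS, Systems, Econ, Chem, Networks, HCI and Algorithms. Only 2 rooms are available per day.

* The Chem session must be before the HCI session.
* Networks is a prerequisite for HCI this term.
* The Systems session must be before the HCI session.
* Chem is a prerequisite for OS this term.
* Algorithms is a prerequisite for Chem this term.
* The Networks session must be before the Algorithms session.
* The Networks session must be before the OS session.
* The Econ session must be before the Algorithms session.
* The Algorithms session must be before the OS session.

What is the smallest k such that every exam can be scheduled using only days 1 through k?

4 days

The precedence chain requires at least 4 distinct days.
With at most 2 per day and 7 exams, at least 4 days are needed.
4 works (last occupied day: day 4): for example HCI in day 4; Networks in day 1; Algorithms in day 2; Econ in day 1; Systems in day 2; OS in day 4; Chem in day 3.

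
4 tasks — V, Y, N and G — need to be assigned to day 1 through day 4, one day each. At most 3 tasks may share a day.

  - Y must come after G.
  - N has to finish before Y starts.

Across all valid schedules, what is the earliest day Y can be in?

Precedence pushes Y to at least day 2.
Y at day 2 is achievable: N in day 1; G in day 1; V in day 1; Y in day 2.

day 2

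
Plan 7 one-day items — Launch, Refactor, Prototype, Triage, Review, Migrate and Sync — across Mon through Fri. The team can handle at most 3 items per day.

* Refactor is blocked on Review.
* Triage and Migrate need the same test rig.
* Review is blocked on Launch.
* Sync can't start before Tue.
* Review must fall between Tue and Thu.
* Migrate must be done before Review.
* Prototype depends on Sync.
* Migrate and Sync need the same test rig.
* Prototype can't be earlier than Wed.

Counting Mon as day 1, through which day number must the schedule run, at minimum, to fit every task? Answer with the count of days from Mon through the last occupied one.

The precedence chain requires at least 3 distinct days.
With at most 3 per day and 7 tasks, at least 3 days are needed.
3 works (last occupied day: Wed): for example Review in Tue; Migrate in Mon; Launch in Mon; Sync in Tue; Prototype in Wed; Triage in Tue; Refactor in Wed.

3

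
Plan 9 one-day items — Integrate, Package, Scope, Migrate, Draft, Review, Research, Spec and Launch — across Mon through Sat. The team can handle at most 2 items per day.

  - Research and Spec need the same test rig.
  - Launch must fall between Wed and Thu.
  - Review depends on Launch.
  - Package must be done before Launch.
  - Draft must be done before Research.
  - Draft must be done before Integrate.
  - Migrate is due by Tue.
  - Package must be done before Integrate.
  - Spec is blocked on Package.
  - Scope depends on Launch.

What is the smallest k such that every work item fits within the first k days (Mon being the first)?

The precedence chain requires at least 3 distinct days.
With at most 2 per day and 9 work items, at least 5 days are needed.
Propagating the time windows through the other constraints, Scope can't land before Thu — that is day 4 counting from Mon — so the schedule must run through at least 4 days.
5 works (last occupied day: Fri): for example Migrate in Mon; Package in Mon; Review in Thu; Spec in Tue; Integrate in Wed; Launch in Wed; Research in Fri; Scope in Thu; Draft in Tue.

5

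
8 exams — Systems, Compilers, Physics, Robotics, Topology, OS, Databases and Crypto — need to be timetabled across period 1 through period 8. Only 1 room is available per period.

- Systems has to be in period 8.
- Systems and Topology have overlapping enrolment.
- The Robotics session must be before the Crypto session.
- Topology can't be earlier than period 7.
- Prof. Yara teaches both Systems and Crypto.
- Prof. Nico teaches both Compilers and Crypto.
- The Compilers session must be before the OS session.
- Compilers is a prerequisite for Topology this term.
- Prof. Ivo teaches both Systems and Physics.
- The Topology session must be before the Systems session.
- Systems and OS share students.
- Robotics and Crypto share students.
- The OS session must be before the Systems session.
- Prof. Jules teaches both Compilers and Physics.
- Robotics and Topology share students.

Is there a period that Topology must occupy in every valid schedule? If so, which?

period 7

Topology's window is period 7–period 8.
Systems is fixed at period 8, and Topology can't share a period with Systems.
So Topology must be period 7.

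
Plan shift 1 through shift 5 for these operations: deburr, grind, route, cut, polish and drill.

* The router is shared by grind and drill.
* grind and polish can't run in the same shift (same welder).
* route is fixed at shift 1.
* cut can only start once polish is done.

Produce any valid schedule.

cut=shift 2; drill=shift 1; polish=shift 1; route=shift 1; deburr=shift 1; grind=shift 2

Checking: polish(shift 1) before cut(shift 2); grind(shift 2) != polish(shift 1); grind(shift 2) != drill(shift 1); route=shift 1 in [shift 1,shift 1].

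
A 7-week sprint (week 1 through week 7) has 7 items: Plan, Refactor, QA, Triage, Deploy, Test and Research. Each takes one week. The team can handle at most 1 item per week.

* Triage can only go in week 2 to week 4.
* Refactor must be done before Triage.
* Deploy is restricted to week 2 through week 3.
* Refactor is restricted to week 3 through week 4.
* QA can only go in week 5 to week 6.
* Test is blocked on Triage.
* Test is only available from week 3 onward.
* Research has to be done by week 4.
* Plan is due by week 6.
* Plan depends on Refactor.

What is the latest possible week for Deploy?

week 2

Deploy is available from week 2; Deploy's own window allows nothing later than week 3.
Deploy at week 2 is achievable: Test in week 7; Plan in week 6; Triage in week 4; QA in week 5; Deploy in week 2; Research in week 1; Refactor in week 3.
Nothing later works — the capacity limit rule out every week after week 2.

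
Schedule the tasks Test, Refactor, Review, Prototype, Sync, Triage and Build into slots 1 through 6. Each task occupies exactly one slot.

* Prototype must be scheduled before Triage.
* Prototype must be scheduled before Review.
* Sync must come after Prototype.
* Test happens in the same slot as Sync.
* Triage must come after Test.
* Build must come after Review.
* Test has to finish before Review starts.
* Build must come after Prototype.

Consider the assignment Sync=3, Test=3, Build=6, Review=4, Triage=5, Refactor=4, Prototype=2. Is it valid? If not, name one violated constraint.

Build must come after Prototype — holds.
Build must come after Review — holds.
Sync must come after Prototype — holds.
Test happens in the same slot as Sync — holds.
Prototype must be scheduled before Triage — holds.
Prototype must be scheduled before Review — holds.
Triage must come after Test — holds.
Test has to finish before Review starts — holds.

Valid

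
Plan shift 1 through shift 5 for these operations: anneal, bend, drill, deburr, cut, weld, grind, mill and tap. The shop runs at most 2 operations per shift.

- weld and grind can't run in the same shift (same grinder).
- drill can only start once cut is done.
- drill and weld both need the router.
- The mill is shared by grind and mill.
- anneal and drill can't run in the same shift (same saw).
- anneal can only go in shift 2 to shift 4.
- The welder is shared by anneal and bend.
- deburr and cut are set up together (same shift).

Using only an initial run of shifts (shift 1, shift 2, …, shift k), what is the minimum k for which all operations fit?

5

The precedence chain requires at least 2 distinct shifts.
With at most 2 per shift and 9 operations, at least 5 shifts are needed.
5 works (last occupied shift: shift 5): for example mill in shift 5, grind in shift 4, tap in shift 4, anneal in shift 2, cut in shift 1, bend in shift 3, drill in shift 3, deburr in shift 1, weld in shift 2.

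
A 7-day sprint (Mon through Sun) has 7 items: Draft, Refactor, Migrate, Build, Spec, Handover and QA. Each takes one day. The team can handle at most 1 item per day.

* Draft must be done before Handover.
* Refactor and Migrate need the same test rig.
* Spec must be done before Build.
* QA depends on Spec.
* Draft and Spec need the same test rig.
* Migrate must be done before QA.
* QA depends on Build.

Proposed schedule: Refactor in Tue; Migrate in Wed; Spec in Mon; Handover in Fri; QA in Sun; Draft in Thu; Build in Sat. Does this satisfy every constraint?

Yes, all constraints hold

Spec must be done before Build — holds.
Draft and Spec need the same test rig — holds.
Migrate must be done before QA — holds.
Draft must be done before Handover — holds.
QA depends on Spec — holds.
QA depends on Build — holds.
Refactor and Migrate need the same test rig — holds.
The team can handle at most 1 item per day — holds.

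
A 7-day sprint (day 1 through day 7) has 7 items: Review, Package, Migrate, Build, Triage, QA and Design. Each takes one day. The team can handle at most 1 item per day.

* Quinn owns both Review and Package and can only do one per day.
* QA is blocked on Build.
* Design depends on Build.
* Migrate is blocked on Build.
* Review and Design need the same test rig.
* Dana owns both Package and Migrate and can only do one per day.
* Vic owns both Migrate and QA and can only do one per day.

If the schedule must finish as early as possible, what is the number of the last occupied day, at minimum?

day 7

The precedence chain requires at least 2 distinct days.
With at most 1 per day and 7 tasks, at least 7 days are needed.
7 works (last occupied day: day 7): for example Review=day 5, Design=day 4, Migrate=day 2, Build=day 1, QA=day 3, Triage=day 7, Package=day 6.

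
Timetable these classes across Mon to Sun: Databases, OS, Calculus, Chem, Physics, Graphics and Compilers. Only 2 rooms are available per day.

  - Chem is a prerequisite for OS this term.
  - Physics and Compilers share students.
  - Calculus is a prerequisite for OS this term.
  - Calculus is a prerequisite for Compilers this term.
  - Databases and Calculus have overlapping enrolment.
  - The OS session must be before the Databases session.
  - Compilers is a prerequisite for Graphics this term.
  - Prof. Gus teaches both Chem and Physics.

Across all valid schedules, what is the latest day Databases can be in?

Sun

Precedence pushes Databases to at least Wed.
Databases at Sun is achievable: OS -> Tue, Calculus -> Mon, Compilers -> Tue, Databases -> Sun, Chem -> Mon, Physics -> Wed, Graphics -> Wed.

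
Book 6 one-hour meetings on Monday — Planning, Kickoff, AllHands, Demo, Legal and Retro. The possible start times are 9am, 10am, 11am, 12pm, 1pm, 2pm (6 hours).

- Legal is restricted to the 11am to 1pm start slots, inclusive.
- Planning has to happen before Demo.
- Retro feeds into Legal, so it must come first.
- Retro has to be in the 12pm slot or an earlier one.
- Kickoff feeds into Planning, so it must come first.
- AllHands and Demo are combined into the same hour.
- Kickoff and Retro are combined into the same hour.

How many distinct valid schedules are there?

Splitting on Planning: it can be 10am (12), 11am (18), 12pm (16), 1pm (9). Listing each branch's schedules as (Kickoff, AllHands, Demo, Legal, Retro):
Planning=10am: (9am,11am,11am,11am,9am) (9am,11am,11am,12pm,9am) (9am,11am,11am,1pm,9am) (9am,12pm,12pm,11am,9am) (9am,12pm,12pm,12pm,9am) (9am,12pm,12pm,1pm,9am) (9am,1pm,1pm,11am,9am) (9am,1pm,1pm,12pm,9am) (9am,1pm,1pm,1pm,9am) (9am,2pm,2pm,11am,9am) (9am,2pm,2pm,12pm,9am) (9am,2pm,2pm,1pm,9am) — 12.
Planning=11am: (9am,12pm,12pm,11am,9am) (9am,12pm,12pm,12pm,9am) (9am,12pm,12pm,1pm,9am) (9am,1pm,1pm,11am,9am) (9am,1pm,1pm,12pm,9am) (9am,1pm,1pm,1pm,9am) (9am,2pm,2pm,11am,9am) (9am,2pm,2pm,12pm,9am) (9am,2pm,2pm,1pm,9am) (10am,12pm,12pm,11am,10am) (10am,12pm,12pm,12pm,10am) (10am,12pm,12pm,1pm,10am) (10am,1pm,1pm,11am,10am) (10am,1pm,1pm,12pm,10am) (10am,1pm,1pm,1pm,10am) (10am,2pm,2pm,11am,10am) (10am,2pm,2pm,12pm,10am) (10am,2pm,2pm,1pm,10am) — 18.
Planning=12pm: (9am,1pm,1pm,11am,9am) (9am,1pm,1pm,12pm,9am) (9am,1pm,1pm,1pm,9am) (9am,2pm,2pm,11am,9am) (9am,2pm,2pm,12pm,9am) (9am,2pm,2pm,1pm,9am) (10am,1pm,1pm,11am,10am) (10am,1pm,1pm,12pm,10am) (10am,1pm,1pm,1pm,10am) (10am,2pm,2pm,11am,10am) (10am,2pm,2pm,12pm,10am) (10am,2pm,2pm,1pm,10am) (11am,1pm,1pm,12pm,11am) (11am,1pm,1pm,1pm,11am) (11am,2pm,2pm,12pm,11am) (11am,2pm,2pm,1pm,11am) — 16.
Planning=1pm: (9am,2pm,2pm,11am,9am) (9am,2pm,2pm,12pm,9am) (9am,2pm,2pm,1pm,9am) (10am,2pm,2pm,11am,10am) (10am,2pm,2pm,12pm,10am) (10am,2pm,2pm,1pm,10am) (11am,2pm,2pm,12pm,11am) (11am,2pm,2pm,1pm,11am) (12pm,2pm,2pm,1pm,12pm) — 9.
Summing: 12 + 18 + 16 + 9 = 55.

55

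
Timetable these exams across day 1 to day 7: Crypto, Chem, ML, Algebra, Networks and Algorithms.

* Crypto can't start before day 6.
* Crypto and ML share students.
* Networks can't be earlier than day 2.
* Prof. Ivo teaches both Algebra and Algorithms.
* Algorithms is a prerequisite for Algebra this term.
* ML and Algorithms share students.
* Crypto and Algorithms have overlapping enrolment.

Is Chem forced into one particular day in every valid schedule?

No

Chem can be day 1 (e.g. ML in day 2, Networks in day 2, Algebra in day 2, Algorithms in day 1, Chem in day 1, Crypto in day 6) or day 2 (e.g. Networks=day 2, Algorithms=day 1, Chem=day 2, ML=day 2, Crypto=day 6, Algebra=day 2).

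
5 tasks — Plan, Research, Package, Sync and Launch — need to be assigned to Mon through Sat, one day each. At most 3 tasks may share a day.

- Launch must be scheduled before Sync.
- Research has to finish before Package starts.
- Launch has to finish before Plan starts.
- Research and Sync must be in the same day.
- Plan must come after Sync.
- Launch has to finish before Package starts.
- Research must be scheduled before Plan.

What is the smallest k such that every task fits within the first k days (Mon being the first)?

3

The precedence chain requires at least 3 distinct days.
With at most 3 per day and 5 tasks, at least 2 days are needed.
3 works (last occupied day: Wed): for example Research -> Tue; Plan -> Wed; Launch -> Mon; Sync -> Tue; Package -> Wed.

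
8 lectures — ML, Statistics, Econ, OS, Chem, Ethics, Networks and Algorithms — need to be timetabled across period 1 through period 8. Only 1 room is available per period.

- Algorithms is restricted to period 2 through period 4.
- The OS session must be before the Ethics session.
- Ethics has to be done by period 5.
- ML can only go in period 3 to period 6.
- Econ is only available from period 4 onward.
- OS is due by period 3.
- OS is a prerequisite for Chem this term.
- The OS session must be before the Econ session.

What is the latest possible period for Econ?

period 8

Econ is available from period 4.
Econ at period 8 is achievable: Statistics -> period 6; Networks -> period 7; Chem -> period 5; Econ -> period 8; Algorithms -> period 2; OS -> period 1; ML -> period 3; Ethics -> period 4.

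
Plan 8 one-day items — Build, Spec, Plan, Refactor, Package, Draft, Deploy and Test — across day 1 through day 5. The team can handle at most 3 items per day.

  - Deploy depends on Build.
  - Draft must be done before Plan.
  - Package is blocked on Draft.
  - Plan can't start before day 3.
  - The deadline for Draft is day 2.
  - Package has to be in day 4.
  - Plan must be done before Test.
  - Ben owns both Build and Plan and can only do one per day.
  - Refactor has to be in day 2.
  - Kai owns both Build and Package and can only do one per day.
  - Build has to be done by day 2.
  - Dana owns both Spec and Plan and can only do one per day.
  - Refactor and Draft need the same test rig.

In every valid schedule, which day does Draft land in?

Draft's window is day 1–day 2.
Refactor is fixed at day 2, and Draft can't share a day with Refactor.
So Draft must be day 1.

day 1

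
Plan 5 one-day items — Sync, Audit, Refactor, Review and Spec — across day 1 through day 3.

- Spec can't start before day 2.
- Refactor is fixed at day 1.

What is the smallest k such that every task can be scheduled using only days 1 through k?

2

Spec can't be placed before day 2, so the schedule must run through at least day 2.
2 works (last occupied day: day 2): for example Sync in day 1, Refactor in day 1, Audit in day 1, Spec in day 2, Review in day 1.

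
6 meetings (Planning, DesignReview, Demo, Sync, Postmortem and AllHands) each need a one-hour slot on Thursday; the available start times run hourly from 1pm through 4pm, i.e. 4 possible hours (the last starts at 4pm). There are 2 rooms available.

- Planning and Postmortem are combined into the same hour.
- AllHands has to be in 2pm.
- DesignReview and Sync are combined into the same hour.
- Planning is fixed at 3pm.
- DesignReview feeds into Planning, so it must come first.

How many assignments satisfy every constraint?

Enumerating: DesignReview=1pm; Sync=1pm; AllHands=2pm; Postmortem=3pm; Planning=3pm; Demo=2pm | Sync in 1pm, AllHands in 2pm, Postmortem in 3pm, Demo in 4pm, Planning in 3pm, DesignReview in 1pm.

2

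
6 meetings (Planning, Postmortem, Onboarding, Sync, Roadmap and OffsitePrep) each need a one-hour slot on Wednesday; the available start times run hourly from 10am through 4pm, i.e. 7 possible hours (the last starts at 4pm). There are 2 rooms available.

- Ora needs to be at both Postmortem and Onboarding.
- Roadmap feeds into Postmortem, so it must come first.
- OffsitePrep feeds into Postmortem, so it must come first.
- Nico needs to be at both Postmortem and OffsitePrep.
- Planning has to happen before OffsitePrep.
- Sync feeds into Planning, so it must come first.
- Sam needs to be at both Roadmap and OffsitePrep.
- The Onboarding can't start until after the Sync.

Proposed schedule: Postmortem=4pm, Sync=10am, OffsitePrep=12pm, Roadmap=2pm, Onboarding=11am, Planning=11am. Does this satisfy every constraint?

Sam needs to be at both Roadmap and OffsitePrep — holds.
The Onboarding can't start until after the Sync — holds.
OffsitePrep feeds into Postmortem, so it must come first — holds.
There are 2 rooms available — holds.
Planning has to happen before OffsitePrep — holds.
Ora needs to be at both Postmortem and Onboarding — holds.
Nico needs to be at both Postmortem and OffsitePrep — holds.
Roadmap feeds into Postmortem, so it must come first — holds.
Sync feeds into Planning, so it must come first — holds.

Yes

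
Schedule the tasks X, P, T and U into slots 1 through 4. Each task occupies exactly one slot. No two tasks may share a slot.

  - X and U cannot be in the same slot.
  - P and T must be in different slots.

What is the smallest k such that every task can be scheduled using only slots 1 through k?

4 slots

With at most 1 per slot and 4 tasks, at least 4 slots are needed.
4 works (last occupied slot: 4): for example X -> 1, P -> 2, U -> 4, T -> 3.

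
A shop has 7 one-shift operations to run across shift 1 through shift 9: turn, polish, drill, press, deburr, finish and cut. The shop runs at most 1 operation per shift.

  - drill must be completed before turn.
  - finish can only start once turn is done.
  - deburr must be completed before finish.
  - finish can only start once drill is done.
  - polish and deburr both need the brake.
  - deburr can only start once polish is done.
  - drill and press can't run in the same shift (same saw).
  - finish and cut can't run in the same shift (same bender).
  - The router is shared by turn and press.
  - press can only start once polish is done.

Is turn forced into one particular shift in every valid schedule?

No

turn can be shift 2 (e.g. press=shift 6; cut=shift 7; deburr=shift 4; finish=shift 5; polish=shift 3; drill=shift 1; turn=shift 2) or shift 3 (e.g. press -> shift 6, turn -> shift 3, drill -> shift 2, deburr -> shift 4, polish -> shift 1, finish -> shift 5, cut -> shift 7).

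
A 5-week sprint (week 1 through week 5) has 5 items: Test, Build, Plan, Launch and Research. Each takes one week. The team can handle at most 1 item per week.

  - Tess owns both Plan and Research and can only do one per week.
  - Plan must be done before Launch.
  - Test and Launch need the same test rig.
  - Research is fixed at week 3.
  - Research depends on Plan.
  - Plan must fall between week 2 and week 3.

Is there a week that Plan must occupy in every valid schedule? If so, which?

Plan's window is week 2–week 3.
Research is fixed at week 3, and Plan can't share a week with Research.
So Plan must be week 2.

week 2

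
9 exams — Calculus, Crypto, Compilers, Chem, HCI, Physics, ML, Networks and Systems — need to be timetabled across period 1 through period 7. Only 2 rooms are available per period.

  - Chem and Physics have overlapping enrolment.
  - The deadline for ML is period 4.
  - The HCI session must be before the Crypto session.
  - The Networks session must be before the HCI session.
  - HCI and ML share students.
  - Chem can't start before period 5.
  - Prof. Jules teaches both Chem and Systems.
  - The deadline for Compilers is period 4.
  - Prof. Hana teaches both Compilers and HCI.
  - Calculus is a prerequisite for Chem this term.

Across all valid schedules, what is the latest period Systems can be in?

Systems at period 7 is achievable: Physics in period 3; Compilers in period 1; Chem in period 5; Calculus in period 2; Crypto in period 4; ML in period 1; Systems in period 7; Networks in period 2; HCI in period 3.

period 7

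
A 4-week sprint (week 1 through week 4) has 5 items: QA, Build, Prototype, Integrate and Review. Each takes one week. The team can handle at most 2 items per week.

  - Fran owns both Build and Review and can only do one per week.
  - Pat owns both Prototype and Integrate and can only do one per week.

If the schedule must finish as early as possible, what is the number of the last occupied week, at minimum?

With at most 2 per week and 5 work items, at least 3 weeks are needed.
3 works (last occupied week: week 3): for example QA=week 1; Integrate=week 3; Build=week 1; Review=week 2; Prototype=week 2.

week 3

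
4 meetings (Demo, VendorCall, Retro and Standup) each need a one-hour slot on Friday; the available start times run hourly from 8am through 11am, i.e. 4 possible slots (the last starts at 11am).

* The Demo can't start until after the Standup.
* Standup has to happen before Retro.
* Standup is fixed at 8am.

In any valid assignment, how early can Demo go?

9am

Precedence pushes Demo to at least 9am.
Demo at 9am is achievable: VendorCall=8am; Retro=9am; Demo=9am; Standup=8am.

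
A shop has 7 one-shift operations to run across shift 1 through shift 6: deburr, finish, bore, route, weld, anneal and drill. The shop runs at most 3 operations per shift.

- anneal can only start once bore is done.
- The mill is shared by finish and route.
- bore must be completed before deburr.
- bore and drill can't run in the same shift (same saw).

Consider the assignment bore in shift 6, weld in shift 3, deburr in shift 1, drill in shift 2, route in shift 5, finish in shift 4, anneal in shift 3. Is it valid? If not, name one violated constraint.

No. bore must be completed before deburr is not satisfied.

bore and drill can't run in the same shift (same saw) — holds.
bore must be completed before deburr — violated.
The shop runs at most 3 operations per shift — holds.
The mill is shared by finish and route — holds.
anneal can only start once bore is done — violated.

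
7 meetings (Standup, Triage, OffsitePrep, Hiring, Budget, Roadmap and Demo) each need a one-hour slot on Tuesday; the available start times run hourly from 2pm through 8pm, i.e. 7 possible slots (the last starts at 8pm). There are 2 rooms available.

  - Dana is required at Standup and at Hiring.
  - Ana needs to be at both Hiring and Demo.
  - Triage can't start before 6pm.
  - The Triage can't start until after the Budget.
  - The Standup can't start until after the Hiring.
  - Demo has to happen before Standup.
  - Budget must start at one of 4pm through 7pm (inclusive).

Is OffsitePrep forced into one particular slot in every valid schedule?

OffsitePrep can be 2pm (e.g. OffsitePrep=2pm; Budget=4pm; Demo=3pm; Triage=6pm; Standup=4pm; Roadmap=3pm; Hiring=2pm) or 3pm (e.g. Standup=4pm; Roadmap=2pm; Triage=6pm; Hiring=2pm; Budget=4pm; Demo=3pm; OffsitePrep=3pm).

No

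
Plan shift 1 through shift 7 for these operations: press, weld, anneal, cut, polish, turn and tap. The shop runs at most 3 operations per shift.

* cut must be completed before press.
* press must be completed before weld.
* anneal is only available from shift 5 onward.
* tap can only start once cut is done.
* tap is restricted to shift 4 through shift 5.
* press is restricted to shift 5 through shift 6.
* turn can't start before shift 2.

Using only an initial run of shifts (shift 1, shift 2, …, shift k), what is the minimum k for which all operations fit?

The precedence chain requires at least 3 distinct shifts.
With at most 3 per shift and 7 operations, at least 3 shifts are needed.
Propagating the time windows through the other constraints, weld can't land before shift 6, so the schedule must run through at least shift 6.
6 works (last occupied shift: shift 6): for example anneal -> shift 5; weld -> shift 6; press -> shift 5; tap -> shift 4; turn -> shift 2; cut -> shift 1; polish -> shift 1.

6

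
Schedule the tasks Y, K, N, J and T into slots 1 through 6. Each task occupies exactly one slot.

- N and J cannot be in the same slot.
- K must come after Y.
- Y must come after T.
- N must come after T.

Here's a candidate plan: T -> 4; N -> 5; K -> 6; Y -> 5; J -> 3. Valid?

N and J cannot be in the same slot — holds.
Y must come after T — holds.
K must come after Y — holds.
N must come after T — holds.

Yes, all constraints hold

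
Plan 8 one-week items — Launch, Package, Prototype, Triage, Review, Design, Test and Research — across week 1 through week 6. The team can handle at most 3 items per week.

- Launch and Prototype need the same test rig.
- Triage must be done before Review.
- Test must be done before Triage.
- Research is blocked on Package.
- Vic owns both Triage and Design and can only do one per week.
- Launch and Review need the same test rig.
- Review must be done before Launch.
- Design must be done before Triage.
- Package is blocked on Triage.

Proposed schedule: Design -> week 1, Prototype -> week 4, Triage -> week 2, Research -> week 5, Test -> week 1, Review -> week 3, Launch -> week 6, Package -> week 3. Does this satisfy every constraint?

Valid

Vic owns both Triage and Design and can only do one per week — holds.
Triage must be done before Review — holds.
Test must be done before Triage — holds.
Launch and Review need the same test rig — holds.
Launch and Prototype need the same test rig — holds.
Research is blocked on Package — holds.
The team can handle at most 3 items per week — holds.
Review must be done before Launch — holds.
Design must be done before Triage — holds.
Package is blocked on Triage — holds.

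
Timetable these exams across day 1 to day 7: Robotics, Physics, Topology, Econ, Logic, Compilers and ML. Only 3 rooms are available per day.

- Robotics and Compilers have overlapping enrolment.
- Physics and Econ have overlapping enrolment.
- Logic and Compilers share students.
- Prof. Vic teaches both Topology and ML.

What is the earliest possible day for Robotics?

day 1

Robotics at day 1 is achievable: Topology in day 1, Logic in day 2, Robotics in day 1, Econ in day 2, Physics in day 1, ML in day 2, Compilers in day 3.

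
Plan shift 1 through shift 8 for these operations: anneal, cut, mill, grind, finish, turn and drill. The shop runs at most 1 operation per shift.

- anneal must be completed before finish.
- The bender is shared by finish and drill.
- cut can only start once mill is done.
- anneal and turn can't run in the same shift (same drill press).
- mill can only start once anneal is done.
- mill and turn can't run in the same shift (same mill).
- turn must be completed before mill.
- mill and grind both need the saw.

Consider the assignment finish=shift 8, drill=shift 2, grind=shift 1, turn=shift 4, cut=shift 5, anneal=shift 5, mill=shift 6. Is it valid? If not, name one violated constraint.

The shop runs at most 1 operation per shift — violated.
mill and turn can't run in the same shift (same mill) — holds.
anneal must be completed before finish — holds.
The bender is shared by finish and drill — holds.
mill and grind both need the saw — holds.
cut can only start once mill is done — violated.
mill can only start once anneal is done — holds.
anneal and turn can't run in the same shift (same drill press) — holds.
turn must be completed before mill — holds.

No. The shop runs at most 1 operation per shift is not satisfied.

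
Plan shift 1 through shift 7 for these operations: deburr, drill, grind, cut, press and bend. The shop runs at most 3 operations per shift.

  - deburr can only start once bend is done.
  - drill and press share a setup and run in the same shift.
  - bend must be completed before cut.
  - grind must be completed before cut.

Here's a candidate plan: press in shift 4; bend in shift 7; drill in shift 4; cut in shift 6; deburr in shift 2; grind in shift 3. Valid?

grind must be completed before cut — holds.
deburr can only start once bend is done — violated.
The shop runs at most 3 operations per shift — holds.
drill and press share a setup and run in the same shift — holds.
bend must be completed before cut — violated.

No. deburr can only start once bend is done is not satisfied.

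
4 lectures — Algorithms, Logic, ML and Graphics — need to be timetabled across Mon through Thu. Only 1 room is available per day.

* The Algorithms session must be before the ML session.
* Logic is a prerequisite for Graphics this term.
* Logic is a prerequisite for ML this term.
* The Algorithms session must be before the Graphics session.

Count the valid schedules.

4

Enumerating: Algorithms=Mon, Graphics=Thu, ML=Wed, Logic=Tue | Graphics in Wed, Algorithms in Mon, ML in Thu, Logic in Tue | Logic -> Mon, Algorithms -> Tue, Graphics -> Thu, ML -> Wed | Algorithms in Tue, ML in Thu, Logic in Mon, Graphics in Wed.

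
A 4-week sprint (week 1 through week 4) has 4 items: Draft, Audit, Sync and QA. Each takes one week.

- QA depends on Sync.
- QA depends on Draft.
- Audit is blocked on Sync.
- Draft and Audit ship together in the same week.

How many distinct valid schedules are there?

4

Enumerating: Draft in week 2, Sync in week 1, QA in week 3, Audit in week 2 | Draft in week 2; Sync in week 1; QA in week 4; Audit in week 2 | Audit in week 3, Draft in week 3, Sync in week 1, QA in week 4 | QA in week 4; Sync in week 2; Audit in week 3; Draft in week 3.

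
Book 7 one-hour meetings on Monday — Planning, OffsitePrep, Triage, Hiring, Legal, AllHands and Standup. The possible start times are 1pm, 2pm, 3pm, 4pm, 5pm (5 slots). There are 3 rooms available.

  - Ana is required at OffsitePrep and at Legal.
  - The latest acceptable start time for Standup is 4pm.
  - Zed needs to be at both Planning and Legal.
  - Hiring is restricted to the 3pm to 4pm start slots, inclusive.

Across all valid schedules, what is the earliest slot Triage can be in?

Triage at 1pm is achievable: Triage -> 1pm; OffsitePrep -> 2pm; AllHands -> 2pm; Hiring -> 3pm; Legal -> 3pm; Standup -> 1pm; Planning -> 1pm.

1pm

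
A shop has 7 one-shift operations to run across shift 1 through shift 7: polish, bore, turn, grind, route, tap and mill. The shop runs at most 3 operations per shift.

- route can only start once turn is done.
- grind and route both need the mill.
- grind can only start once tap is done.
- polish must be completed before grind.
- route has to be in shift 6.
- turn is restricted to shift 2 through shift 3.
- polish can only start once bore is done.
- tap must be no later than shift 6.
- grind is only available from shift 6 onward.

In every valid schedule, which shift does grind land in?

grind's window is shift 6–shift 7.
route is fixed at shift 6, and grind can't share a shift with route.
So grind must be shift 7.

shift 7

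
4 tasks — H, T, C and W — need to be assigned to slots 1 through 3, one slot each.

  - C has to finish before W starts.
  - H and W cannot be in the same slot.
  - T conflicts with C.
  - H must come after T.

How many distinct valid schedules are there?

2

Enumerating: C in 2, T in 1, H in 2, W in 3 | H -> 3, W -> 2, T -> 2, C -> 1.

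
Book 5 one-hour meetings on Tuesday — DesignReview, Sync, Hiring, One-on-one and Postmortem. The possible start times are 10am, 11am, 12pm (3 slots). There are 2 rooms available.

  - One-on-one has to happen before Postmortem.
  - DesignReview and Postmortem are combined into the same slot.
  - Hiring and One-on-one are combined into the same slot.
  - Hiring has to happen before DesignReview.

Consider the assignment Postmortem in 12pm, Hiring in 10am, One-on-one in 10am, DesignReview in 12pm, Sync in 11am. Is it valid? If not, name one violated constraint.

Yes

Hiring and One-on-one are combined into the same slot — holds.
Hiring has to happen before DesignReview — holds.
DesignReview and Postmortem are combined into the same slot — holds.
One-on-one has to happen before Postmortem — holds.
There are 2 rooms available — holds.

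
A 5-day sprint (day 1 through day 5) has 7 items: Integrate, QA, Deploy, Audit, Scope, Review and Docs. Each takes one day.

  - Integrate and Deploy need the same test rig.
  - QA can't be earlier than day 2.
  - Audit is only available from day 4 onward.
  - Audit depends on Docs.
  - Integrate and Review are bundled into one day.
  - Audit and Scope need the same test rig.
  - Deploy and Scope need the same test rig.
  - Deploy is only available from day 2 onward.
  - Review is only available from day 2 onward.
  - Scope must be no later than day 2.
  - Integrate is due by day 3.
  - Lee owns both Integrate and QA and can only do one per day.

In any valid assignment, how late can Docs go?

Downstream work caps Docs at day 4.
Docs at day 4 is achievable: QA -> day 3; Deploy -> day 3; Scope -> day 1; Audit -> day 5; Docs -> day 4; Review -> day 2; Integrate -> day 2.

day 4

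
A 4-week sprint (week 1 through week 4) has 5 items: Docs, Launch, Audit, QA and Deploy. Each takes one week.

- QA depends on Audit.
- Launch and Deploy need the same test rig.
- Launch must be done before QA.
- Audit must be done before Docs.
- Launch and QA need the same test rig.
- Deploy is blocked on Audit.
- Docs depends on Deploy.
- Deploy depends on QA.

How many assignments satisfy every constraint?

Enumerating: Deploy in week 3, Launch in week 1, QA in week 2, Audit in week 1, Docs in week 4.

1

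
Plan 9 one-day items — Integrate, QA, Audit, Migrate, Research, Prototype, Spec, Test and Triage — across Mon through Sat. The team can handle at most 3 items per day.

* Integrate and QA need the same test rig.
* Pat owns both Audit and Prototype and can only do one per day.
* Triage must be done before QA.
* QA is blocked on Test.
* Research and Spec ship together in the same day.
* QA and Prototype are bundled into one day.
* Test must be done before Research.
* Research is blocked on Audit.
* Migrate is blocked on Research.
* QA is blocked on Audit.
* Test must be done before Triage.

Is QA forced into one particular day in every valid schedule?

QA can be Wed (e.g. Spec in Tue; Test in Mon; Migrate in Wed; Prototype in Wed; Triage in Tue; Audit in Mon; Research in Tue; Integrate in Mon; QA in Wed) or Thu (e.g. Triage -> Tue, Audit -> Mon, Spec -> Tue, Migrate -> Wed, QA -> Thu, Research -> Tue, Test -> Mon, Integrate -> Mon, Prototype -> Thu).

No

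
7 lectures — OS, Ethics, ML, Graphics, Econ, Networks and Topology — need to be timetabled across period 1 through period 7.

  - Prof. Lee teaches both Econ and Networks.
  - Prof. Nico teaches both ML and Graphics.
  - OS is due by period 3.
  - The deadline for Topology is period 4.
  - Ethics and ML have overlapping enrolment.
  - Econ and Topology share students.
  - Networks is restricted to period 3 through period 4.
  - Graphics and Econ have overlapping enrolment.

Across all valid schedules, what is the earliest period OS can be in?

OS's own window allows nothing later than period 3.
OS at period 1 is achievable: Ethics in period 1; Networks in period 3; OS in period 1; Econ in period 2; Topology in period 1; ML in period 2; Graphics in period 1.

period 1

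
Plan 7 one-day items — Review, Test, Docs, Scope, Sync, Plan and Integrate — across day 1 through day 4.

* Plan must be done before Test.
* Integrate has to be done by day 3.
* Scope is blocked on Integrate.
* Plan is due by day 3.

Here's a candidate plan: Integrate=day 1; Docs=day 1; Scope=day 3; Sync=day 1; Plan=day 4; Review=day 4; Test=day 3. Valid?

No — it violates: Plan is due by day 3

Integrate has to be done by day 3 — holds.
Plan is due by day 3 — violated.
Scope is blocked on Integrate — holds.
Plan must be done before Test — violated.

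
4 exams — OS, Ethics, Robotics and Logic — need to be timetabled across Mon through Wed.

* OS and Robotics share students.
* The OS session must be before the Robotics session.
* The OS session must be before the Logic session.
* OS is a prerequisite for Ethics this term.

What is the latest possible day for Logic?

Wed

Precedence pushes Logic to at least Tue.
Logic at Wed is achievable: OS=Mon, Robotics=Tue, Logic=Wed, Ethics=Tue.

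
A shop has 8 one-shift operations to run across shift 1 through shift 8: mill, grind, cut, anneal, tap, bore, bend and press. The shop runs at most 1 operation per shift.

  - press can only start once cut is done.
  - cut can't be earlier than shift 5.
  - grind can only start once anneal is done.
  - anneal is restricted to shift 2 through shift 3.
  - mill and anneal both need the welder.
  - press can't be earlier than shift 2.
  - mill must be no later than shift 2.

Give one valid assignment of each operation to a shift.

bend in shift 8, grind in shift 3, anneal in shift 2, press in shift 6, mill in shift 1, bore in shift 7, cut in shift 5, tap in shift 4

Checking: anneal(shift 2) before grind(shift 3); cut(shift 5) before press(shift 6); mill(shift 1) != anneal(shift 2); cut=shift 5 in [shift 5,shift 8]; anneal=shift 2 in [shift 2,shift 3]; press=shift 6 in [shift 2,shift 8]; mill=shift 1 in [shift 1,shift 2]; max 1 per shift (cap 1).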